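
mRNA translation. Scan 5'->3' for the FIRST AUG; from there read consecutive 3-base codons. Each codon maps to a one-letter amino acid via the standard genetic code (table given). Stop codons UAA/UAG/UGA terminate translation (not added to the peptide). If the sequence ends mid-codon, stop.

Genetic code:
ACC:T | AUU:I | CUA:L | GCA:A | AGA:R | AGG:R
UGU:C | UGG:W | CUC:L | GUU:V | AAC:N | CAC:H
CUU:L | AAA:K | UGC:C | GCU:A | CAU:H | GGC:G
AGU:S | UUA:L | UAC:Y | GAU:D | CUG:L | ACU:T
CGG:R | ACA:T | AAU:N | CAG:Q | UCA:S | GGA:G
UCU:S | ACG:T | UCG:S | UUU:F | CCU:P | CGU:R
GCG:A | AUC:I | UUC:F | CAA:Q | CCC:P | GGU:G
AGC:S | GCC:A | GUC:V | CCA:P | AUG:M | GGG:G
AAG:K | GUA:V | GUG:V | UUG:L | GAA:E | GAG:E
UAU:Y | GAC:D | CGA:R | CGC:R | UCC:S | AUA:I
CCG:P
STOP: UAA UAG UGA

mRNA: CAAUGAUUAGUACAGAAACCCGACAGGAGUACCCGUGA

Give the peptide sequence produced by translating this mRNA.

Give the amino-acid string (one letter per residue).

start AUG at pos 2
pos 2: AUG -> M; peptide=M
pos 5: AUU -> I; peptide=MI
pos 8: AGU -> S; peptide=MIS
pos 11: ACA -> T; peptide=MIST
pos 14: GAA -> E; peptide=MISTE
pos 17: ACC -> T; peptide=MISTET
pos 20: CGA -> R; peptide=MISTETR
pos 23: CAG -> Q; peptide=MISTETRQ
pos 26: GAG -> E; peptide=MISTETRQE
pos 29: UAC -> Y; peptide=MISTETRQEY
pos 32: CCG -> P; peptide=MISTETRQEYP
pos 35: UGA -> STOP

Answer: MISTETRQEYP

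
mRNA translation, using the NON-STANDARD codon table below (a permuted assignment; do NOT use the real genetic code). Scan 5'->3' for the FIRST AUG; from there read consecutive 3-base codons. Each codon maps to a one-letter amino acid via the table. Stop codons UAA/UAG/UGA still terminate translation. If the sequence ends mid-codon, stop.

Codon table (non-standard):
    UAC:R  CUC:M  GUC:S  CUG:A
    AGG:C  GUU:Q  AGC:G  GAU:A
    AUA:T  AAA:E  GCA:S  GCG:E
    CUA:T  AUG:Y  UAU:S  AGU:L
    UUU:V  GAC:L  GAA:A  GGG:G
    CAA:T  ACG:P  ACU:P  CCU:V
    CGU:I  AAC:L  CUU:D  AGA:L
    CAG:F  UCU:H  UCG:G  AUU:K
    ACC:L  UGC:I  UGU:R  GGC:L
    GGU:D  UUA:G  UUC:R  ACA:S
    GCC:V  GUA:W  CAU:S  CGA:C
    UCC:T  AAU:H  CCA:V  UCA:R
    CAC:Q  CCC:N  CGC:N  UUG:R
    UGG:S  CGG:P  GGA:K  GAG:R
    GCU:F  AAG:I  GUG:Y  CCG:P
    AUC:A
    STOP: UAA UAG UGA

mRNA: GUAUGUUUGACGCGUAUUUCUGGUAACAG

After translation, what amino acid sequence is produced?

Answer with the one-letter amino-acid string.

start AUG at pos 2
pos 2: AUG -> Y; peptide=Y
pos 5: UUU -> V; peptide=YV
pos 8: GAC -> L; peptide=YVL
pos 11: GCG -> E; peptide=YVLE
pos 14: UAU -> S; peptide=YVLES
pos 17: UUC -> R; peptide=YVLESR
pos 20: UGG -> S; peptide=YVLESRS
pos 23: UAA -> STOP

Answer: YVLESRS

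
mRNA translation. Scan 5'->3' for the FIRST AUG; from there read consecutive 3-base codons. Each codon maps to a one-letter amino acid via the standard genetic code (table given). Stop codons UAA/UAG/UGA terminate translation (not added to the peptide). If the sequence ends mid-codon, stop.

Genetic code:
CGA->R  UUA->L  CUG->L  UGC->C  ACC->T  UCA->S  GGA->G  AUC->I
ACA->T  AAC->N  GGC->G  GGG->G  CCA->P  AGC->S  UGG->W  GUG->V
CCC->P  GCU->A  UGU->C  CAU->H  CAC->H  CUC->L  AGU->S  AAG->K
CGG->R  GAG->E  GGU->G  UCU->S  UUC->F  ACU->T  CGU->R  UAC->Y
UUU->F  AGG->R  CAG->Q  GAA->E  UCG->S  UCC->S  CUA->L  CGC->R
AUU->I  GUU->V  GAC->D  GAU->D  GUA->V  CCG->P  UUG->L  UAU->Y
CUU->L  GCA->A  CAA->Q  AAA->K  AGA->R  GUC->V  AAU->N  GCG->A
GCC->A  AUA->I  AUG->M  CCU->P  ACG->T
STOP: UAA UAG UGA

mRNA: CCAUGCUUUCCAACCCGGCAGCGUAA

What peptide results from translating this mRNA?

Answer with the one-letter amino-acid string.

Answer: MLSNPAA

Derivation:
start AUG at pos 2
pos 2: AUG -> M; peptide=M
pos 5: CUU -> L; peptide=ML
pos 8: UCC -> S; peptide=MLS
pos 11: AAC -> N; peptide=MLSN
pos 14: CCG -> P; peptide=MLSNP
pos 17: GCA -> A; peptide=MLSNPA
pos 20: GCG -> A; peptide=MLSNPAA
pos 23: UAA -> STOP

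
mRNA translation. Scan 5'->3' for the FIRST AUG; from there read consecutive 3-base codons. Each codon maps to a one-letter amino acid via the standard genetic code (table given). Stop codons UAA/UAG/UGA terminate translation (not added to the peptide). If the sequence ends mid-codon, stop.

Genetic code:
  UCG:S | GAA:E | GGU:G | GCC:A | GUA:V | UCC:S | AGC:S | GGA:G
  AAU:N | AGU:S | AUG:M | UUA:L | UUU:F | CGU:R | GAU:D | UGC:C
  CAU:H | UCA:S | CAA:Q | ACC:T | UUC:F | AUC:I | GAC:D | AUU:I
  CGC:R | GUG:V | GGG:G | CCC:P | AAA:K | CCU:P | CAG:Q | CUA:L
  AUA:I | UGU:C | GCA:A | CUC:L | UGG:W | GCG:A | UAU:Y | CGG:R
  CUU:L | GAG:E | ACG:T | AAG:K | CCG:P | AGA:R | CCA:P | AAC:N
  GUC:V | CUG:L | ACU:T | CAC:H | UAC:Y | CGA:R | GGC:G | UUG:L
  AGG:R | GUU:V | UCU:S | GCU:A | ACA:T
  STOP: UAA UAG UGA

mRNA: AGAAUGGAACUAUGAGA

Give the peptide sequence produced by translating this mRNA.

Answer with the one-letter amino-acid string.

start AUG at pos 3
pos 3: AUG -> M; peptide=M
pos 6: GAA -> E; peptide=ME
pos 9: CUA -> L; peptide=MEL
pos 12: UGA -> STOP

Answer: MEL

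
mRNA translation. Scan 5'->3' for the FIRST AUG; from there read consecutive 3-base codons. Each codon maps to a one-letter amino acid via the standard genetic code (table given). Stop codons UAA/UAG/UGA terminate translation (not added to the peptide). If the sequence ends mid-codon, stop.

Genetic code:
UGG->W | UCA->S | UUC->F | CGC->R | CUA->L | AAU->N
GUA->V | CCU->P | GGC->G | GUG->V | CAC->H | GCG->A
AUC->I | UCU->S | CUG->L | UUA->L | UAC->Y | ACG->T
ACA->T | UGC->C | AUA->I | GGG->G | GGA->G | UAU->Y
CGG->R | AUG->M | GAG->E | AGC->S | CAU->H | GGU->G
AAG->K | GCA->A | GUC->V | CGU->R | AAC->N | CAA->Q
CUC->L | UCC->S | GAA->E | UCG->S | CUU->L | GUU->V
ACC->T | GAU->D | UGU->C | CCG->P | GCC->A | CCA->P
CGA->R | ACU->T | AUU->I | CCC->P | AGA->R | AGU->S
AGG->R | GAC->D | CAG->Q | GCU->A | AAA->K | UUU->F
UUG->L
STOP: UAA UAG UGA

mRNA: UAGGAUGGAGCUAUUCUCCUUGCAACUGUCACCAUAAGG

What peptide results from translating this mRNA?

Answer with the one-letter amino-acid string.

start AUG at pos 4
pos 4: AUG -> M; peptide=M
pos 7: GAG -> E; peptide=ME
pos 10: CUA -> L; peptide=MEL
pos 13: UUC -> F; peptide=MELF
pos 16: UCC -> S; peptide=MELFS
pos 19: UUG -> L; peptide=MELFSL
pos 22: CAA -> Q; peptide=MELFSLQ
pos 25: CUG -> L; peptide=MELFSLQL
pos 28: UCA -> S; peptide=MELFSLQLS
pos 31: CCA -> P; peptide=MELFSLQLSP
pos 34: UAA -> STOP

Answer: MELFSLQLSP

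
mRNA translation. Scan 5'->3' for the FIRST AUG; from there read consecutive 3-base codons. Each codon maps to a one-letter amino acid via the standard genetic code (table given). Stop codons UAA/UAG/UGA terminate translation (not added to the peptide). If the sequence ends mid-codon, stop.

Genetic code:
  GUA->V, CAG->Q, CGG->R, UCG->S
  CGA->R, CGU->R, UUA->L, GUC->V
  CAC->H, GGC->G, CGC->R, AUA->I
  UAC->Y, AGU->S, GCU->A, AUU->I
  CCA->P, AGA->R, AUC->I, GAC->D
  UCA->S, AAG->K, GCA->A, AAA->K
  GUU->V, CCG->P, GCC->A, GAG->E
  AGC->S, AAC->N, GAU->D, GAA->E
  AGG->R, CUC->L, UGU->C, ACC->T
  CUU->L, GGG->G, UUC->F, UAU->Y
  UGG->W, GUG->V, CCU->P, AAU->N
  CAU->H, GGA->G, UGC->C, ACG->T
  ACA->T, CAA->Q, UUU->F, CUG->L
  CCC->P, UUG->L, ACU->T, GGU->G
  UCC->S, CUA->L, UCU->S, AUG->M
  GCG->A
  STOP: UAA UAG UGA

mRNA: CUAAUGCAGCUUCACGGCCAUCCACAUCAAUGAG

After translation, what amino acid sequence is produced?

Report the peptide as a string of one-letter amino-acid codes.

start AUG at pos 3
pos 3: AUG -> M; peptide=M
pos 6: CAG -> Q; peptide=MQ
pos 9: CUU -> L; peptide=MQL
pos 12: CAC -> H; peptide=MQLH
pos 15: GGC -> G; peptide=MQLHG
pos 18: CAU -> H; peptide=MQLHGH
pos 21: CCA -> P; peptide=MQLHGHP
pos 24: CAU -> H; peptide=MQLHGHPH
pos 27: CAA -> Q; peptide=MQLHGHPHQ
pos 30: UGA -> STOP

Answer: MQLHGHPHQ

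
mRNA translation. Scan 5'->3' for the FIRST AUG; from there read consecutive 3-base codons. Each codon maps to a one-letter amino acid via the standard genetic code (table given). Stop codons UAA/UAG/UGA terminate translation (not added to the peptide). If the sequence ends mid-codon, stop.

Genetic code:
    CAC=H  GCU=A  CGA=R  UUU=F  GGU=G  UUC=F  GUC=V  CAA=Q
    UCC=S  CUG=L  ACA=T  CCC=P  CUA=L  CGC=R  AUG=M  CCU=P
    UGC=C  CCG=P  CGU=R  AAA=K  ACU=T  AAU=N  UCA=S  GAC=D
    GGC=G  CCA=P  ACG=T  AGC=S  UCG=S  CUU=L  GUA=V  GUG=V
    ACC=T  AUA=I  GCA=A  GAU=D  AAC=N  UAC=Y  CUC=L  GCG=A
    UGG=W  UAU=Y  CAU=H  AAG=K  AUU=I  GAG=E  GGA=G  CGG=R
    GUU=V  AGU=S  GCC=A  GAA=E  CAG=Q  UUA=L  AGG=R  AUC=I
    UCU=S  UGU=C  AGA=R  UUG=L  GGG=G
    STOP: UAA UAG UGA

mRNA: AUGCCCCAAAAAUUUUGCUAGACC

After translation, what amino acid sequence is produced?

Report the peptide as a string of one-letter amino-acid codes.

start AUG at pos 0
pos 0: AUG -> M; peptide=M
pos 3: CCC -> P; peptide=MP
pos 6: CAA -> Q; peptide=MPQ
pos 9: AAA -> K; peptide=MPQK
pos 12: UUU -> F; peptide=MPQKF
pos 15: UGC -> C; peptide=MPQKFC
pos 18: UAG -> STOP

Answer: MPQKFC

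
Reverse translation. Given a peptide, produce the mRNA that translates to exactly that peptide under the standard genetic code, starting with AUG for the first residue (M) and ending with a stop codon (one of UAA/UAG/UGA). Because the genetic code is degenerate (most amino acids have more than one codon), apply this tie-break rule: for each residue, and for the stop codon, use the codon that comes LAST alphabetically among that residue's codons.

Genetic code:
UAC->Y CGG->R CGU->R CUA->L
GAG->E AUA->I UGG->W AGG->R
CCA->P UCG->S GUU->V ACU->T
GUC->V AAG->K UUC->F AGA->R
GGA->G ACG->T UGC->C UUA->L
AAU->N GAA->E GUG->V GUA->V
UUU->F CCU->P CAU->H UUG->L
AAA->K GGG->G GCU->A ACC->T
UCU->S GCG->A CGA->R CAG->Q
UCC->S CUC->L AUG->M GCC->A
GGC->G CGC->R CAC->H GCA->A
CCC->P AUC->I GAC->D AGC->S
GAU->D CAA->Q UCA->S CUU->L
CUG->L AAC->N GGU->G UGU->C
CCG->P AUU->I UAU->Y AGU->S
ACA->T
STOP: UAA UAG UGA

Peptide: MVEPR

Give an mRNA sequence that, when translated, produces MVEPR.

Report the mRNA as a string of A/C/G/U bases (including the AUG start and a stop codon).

Answer: mRNA: AUGGUUGAGCCUCGUUGA

Derivation:
residue 1: M -> AUG (start codon)
residue 2: V codons sorted = GUA,GUC,GUG,GUU -> pick last = GUU
residue 3: E codons sorted = GAA,GAG -> pick last = GAG
residue 4: P codons sorted = CCA,CCC,CCG,CCU -> pick last = CCU
residue 5: R codons sorted = AGA,AGG,CGA,CGC,CGG,CGU -> pick last = CGU
terminator: stop codons sorted = UAA,UAG,UGA -> pick last = UGA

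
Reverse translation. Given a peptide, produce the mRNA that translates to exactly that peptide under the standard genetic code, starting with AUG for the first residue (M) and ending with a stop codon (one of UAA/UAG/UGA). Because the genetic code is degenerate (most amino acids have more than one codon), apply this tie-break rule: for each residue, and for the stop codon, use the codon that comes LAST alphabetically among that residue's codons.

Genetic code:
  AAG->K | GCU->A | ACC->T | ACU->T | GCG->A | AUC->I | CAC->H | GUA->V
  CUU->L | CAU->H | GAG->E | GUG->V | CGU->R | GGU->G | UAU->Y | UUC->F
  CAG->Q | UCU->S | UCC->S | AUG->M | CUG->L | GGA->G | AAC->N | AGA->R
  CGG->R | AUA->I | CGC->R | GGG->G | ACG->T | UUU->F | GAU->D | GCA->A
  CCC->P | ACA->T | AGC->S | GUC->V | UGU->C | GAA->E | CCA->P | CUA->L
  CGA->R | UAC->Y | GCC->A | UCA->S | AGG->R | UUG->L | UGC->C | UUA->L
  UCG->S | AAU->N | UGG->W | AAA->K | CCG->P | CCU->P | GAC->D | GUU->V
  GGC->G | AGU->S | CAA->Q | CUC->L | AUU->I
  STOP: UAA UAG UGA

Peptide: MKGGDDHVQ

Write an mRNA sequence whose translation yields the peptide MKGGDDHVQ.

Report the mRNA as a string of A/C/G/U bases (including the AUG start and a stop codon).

Answer: mRNA: AUGAAGGGUGGUGAUGAUCAUGUUCAGUGA

Derivation:
residue 1: M -> AUG (start codon)
residue 2: K codons sorted = AAA,AAG -> pick last = AAG
residue 3: G codons sorted = GGA,GGC,GGG,GGU -> pick last = GGU
residue 4: G codons sorted = GGA,GGC,GGG,GGU -> pick last = GGU
residue 5: D codons sorted = GAC,GAU -> pick last = GAU
residue 6: D codons sorted = GAC,GAU -> pick last = GAU
residue 7: H codons sorted = CAC,CAU -> pick last = CAU
residue 8: V codons sorted = GUA,GUC,GUG,GUU -> pick last = GUU
residue 9: Q codons sorted = CAA,CAG -> pick last = CAG
terminator: stop codons sorted = UAA,UAG,UGA -> pick last = UGA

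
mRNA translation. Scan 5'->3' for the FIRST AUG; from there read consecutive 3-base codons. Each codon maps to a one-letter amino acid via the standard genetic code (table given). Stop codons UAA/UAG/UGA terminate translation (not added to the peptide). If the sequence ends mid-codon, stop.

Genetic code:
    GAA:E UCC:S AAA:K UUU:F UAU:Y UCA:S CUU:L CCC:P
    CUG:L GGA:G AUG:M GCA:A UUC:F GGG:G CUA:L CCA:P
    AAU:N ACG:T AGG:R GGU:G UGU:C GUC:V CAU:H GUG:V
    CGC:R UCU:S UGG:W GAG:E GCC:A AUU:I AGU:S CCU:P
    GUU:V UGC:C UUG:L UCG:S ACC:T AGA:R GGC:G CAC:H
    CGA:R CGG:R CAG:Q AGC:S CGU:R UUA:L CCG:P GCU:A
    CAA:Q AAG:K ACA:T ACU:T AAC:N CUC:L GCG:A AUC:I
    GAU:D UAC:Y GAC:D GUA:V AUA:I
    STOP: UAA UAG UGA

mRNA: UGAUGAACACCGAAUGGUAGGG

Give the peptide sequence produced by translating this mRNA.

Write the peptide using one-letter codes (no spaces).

start AUG at pos 2
pos 2: AUG -> M; peptide=M
pos 5: AAC -> N; peptide=MN
pos 8: ACC -> T; peptide=MNT
pos 11: GAA -> E; peptide=MNTE
pos 14: UGG -> W; peptide=MNTEW
pos 17: UAG -> STOP

Answer: MNTEW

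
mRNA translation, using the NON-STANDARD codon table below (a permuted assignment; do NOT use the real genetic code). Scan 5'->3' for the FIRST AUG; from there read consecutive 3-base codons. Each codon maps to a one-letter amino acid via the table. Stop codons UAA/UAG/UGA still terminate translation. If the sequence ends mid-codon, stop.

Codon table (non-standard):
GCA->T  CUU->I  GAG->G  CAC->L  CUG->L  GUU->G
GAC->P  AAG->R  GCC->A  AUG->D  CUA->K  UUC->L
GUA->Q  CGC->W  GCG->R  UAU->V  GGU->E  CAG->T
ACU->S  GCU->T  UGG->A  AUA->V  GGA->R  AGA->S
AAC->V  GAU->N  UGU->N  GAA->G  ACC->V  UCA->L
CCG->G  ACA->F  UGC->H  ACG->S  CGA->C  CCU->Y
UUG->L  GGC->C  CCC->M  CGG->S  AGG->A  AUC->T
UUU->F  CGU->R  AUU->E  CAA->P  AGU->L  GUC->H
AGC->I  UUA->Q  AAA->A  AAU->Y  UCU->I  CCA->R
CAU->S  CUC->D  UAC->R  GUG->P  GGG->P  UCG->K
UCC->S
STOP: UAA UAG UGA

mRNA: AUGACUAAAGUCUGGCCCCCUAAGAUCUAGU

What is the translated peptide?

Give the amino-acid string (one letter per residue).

Answer: DSAHAMYRT

Derivation:
start AUG at pos 0
pos 0: AUG -> D; peptide=D
pos 3: ACU -> S; peptide=DS
pos 6: AAA -> A; peptide=DSA
pos 9: GUC -> H; peptide=DSAH
pos 12: UGG -> A; peptide=DSAHA
pos 15: CCC -> M; peptide=DSAHAM
pos 18: CCU -> Y; peptide=DSAHAMY
pos 21: AAG -> R; peptide=DSAHAMYR
pos 24: AUC -> T; peptide=DSAHAMYRT
pos 27: UAG -> STOP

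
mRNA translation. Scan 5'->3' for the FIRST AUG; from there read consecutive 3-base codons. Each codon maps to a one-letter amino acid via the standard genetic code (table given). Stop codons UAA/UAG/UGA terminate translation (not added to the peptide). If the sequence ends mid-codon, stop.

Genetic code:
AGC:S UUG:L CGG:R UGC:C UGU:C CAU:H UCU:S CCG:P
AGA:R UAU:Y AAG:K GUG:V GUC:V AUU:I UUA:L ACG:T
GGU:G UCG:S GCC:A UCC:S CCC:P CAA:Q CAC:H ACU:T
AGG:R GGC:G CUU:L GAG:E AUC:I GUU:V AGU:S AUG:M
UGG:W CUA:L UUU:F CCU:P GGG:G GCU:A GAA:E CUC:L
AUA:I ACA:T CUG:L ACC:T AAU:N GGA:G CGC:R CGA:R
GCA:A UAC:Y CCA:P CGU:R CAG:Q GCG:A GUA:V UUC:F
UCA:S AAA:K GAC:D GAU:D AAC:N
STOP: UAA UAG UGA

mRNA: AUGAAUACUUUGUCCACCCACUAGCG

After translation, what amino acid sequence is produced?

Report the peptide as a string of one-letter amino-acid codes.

start AUG at pos 0
pos 0: AUG -> M; peptide=M
pos 3: AAU -> N; peptide=MN
pos 6: ACU -> T; peptide=MNT
pos 9: UUG -> L; peptide=MNTL
pos 12: UCC -> S; peptide=MNTLS
pos 15: ACC -> T; peptide=MNTLST
pos 18: CAC -> H; peptide=MNTLSTH
pos 21: UAG -> STOP

Answer: MNTLSTH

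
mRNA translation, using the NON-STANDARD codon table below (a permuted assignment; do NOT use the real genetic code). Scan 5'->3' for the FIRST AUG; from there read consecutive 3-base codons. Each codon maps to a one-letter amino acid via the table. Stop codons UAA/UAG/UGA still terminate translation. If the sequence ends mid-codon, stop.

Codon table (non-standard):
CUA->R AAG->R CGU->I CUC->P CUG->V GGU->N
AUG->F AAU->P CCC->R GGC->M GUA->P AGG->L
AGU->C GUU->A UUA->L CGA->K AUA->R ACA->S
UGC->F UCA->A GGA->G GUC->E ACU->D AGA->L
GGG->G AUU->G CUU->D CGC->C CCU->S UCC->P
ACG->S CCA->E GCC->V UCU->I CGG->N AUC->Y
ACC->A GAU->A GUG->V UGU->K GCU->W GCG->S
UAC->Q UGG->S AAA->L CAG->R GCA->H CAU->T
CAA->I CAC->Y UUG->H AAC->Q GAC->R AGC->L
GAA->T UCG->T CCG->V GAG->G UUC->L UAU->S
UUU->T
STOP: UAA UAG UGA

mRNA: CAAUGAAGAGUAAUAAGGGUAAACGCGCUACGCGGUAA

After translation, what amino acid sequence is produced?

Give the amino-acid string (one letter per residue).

Answer: FRCPRNLCWSN

Derivation:
start AUG at pos 2
pos 2: AUG -> F; peptide=F
pos 5: AAG -> R; peptide=FR
pos 8: AGU -> C; peptide=FRC
pos 11: AAU -> P; peptide=FRCP
pos 14: AAG -> R; peptide=FRCPR
pos 17: GGU -> N; peptide=FRCPRN
pos 20: AAA -> L; peptide=FRCPRNL
pos 23: CGC -> C; peptide=FRCPRNLC
pos 26: GCU -> W; peptide=FRCPRNLCW
pos 29: ACG -> S; peptide=FRCPRNLCWS
pos 32: CGG -> N; peptide=FRCPRNLCWSN
pos 35: UAA -> STOP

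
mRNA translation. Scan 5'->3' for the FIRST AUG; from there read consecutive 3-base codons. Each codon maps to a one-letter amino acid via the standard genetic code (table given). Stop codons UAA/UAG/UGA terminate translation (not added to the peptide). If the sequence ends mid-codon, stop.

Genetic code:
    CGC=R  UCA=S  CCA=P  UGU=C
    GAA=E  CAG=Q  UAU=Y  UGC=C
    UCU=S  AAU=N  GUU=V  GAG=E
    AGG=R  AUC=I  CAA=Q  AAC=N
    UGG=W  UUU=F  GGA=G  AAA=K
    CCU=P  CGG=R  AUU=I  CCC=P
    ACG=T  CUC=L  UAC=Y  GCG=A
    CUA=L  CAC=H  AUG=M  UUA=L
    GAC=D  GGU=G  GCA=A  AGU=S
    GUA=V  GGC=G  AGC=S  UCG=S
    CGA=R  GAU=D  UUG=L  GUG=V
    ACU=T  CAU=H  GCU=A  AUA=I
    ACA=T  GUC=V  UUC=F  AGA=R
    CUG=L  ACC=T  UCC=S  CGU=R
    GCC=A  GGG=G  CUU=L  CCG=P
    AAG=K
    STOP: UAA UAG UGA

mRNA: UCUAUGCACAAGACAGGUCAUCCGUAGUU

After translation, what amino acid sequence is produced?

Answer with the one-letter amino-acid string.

start AUG at pos 3
pos 3: AUG -> M; peptide=M
pos 6: CAC -> H; peptide=MH
pos 9: AAG -> K; peptide=MHK
pos 12: ACA -> T; peptide=MHKT
pos 15: GGU -> G; peptide=MHKTG
pos 18: CAU -> H; peptide=MHKTGH
pos 21: CCG -> P; peptide=MHKTGHP
pos 24: UAG -> STOP

Answer: MHKTGHP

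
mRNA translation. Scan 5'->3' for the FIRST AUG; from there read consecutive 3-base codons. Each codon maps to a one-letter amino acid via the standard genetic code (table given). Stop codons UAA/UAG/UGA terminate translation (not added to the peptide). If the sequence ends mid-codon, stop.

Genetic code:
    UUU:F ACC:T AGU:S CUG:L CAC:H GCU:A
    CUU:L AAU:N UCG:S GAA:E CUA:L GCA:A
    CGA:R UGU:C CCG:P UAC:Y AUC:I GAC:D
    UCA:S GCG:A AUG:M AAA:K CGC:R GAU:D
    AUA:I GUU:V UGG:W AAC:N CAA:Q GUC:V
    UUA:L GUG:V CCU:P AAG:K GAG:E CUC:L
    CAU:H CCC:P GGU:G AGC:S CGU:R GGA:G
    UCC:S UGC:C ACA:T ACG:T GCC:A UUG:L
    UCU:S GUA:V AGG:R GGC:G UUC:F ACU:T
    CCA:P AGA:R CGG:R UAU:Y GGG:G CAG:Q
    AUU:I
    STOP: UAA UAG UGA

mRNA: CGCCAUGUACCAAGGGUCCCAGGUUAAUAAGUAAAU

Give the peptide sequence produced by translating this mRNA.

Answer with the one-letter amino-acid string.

start AUG at pos 4
pos 4: AUG -> M; peptide=M
pos 7: UAC -> Y; peptide=MY
pos 10: CAA -> Q; peptide=MYQ
pos 13: GGG -> G; peptide=MYQG
pos 16: UCC -> S; peptide=MYQGS
pos 19: CAG -> Q; peptide=MYQGSQ
pos 22: GUU -> V; peptide=MYQGSQV
pos 25: AAU -> N; peptide=MYQGSQVN
pos 28: AAG -> K; peptide=MYQGSQVNK
pos 31: UAA -> STOP

Answer: MYQGSQVNK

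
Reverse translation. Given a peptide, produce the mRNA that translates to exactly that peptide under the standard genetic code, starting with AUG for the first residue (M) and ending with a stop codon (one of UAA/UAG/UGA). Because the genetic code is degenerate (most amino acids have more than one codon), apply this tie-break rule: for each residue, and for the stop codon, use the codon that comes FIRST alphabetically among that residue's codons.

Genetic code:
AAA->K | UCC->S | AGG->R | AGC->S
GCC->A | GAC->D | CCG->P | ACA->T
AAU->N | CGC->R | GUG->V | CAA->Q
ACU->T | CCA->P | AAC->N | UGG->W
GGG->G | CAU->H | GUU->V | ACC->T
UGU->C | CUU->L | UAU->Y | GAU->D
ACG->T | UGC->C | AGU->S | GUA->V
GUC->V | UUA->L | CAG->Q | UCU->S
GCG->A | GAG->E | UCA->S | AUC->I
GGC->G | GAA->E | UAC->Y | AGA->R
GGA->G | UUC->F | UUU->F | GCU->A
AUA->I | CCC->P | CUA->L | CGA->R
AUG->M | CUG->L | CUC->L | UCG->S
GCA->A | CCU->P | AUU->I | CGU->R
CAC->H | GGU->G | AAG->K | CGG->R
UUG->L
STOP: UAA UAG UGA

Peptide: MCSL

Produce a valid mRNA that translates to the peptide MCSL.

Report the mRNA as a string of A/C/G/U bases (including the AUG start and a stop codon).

residue 1: M -> AUG (start codon)
residue 2: C codons sorted = UGC,UGU -> pick first = UGC
residue 3: S codons sorted = AGC,AGU,UCA,UCC,UCG,UCU -> pick first = AGC
residue 4: L codons sorted = CUA,CUC,CUG,CUU,UUA,UUG -> pick first = CUA
terminator: stop codons sorted = UAA,UAG,UGA -> pick first = UAA

Answer: mRNA: AUGUGCAGCCUAUAA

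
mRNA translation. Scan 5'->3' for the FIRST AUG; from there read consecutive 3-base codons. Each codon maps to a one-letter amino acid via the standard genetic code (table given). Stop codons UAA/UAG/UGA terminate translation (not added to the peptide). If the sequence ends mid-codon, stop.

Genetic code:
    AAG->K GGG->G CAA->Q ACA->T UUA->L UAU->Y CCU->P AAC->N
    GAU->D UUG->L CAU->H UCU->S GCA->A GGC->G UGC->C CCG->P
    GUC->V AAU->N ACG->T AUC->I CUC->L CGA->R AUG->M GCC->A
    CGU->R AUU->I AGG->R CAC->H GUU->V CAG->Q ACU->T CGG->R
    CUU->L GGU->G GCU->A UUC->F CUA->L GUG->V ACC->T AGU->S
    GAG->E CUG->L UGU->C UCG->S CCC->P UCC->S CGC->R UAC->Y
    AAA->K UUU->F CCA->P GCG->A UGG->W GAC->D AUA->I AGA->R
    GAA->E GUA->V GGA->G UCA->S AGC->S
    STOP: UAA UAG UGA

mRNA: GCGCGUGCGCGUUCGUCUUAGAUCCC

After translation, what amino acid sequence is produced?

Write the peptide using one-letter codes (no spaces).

Answer: (empty: no AUG start codon)

Derivation:
no AUG start codon found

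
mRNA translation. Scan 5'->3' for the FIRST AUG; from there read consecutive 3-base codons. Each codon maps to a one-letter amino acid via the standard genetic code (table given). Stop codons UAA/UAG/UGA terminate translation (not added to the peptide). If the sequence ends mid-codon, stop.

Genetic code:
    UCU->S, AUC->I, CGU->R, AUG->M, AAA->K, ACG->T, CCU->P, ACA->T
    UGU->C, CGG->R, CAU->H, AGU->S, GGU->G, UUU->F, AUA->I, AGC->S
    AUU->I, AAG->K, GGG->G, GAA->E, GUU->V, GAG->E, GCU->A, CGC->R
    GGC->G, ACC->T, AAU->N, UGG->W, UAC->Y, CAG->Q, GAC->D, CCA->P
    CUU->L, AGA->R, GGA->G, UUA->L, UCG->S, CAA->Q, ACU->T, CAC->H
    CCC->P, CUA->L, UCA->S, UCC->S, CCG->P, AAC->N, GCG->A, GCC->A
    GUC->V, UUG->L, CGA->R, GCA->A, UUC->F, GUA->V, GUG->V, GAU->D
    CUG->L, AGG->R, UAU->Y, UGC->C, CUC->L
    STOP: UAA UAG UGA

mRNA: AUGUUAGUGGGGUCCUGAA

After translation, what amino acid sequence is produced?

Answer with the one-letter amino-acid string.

start AUG at pos 0
pos 0: AUG -> M; peptide=M
pos 3: UUA -> L; peptide=ML
pos 6: GUG -> V; peptide=MLV
pos 9: GGG -> G; peptide=MLVG
pos 12: UCC -> S; peptide=MLVGS
pos 15: UGA -> STOP

Answer: MLVGS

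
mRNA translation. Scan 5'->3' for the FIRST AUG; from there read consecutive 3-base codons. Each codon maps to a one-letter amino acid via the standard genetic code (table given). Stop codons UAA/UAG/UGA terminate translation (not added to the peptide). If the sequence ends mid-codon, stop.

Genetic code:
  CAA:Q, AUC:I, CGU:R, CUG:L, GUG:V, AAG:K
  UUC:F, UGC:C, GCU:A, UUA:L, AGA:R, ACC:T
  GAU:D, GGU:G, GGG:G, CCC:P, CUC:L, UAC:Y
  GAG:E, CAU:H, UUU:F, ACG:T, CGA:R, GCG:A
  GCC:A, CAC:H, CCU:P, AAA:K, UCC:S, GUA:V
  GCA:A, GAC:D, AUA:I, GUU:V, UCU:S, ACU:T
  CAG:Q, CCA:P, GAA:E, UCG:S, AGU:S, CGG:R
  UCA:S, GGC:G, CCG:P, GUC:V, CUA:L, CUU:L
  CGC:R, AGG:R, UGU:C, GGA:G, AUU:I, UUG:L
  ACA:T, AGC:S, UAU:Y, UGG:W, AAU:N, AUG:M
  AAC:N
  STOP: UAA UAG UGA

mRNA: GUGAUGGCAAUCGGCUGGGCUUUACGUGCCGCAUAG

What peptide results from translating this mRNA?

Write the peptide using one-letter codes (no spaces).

Answer: MAIGWALRAA

Derivation:
start AUG at pos 3
pos 3: AUG -> M; peptide=M
pos 6: GCA -> A; peptide=MA
pos 9: AUC -> I; peptide=MAI
pos 12: GGC -> G; peptide=MAIG
pos 15: UGG -> W; peptide=MAIGW
pos 18: GCU -> A; peptide=MAIGWA
pos 21: UUA -> L; peptide=MAIGWAL
pos 24: CGU -> R; peptide=MAIGWALR
pos 27: GCC -> A; peptide=MAIGWALRA
pos 30: GCA -> A; peptide=MAIGWALRAA
pos 33: UAG -> STOP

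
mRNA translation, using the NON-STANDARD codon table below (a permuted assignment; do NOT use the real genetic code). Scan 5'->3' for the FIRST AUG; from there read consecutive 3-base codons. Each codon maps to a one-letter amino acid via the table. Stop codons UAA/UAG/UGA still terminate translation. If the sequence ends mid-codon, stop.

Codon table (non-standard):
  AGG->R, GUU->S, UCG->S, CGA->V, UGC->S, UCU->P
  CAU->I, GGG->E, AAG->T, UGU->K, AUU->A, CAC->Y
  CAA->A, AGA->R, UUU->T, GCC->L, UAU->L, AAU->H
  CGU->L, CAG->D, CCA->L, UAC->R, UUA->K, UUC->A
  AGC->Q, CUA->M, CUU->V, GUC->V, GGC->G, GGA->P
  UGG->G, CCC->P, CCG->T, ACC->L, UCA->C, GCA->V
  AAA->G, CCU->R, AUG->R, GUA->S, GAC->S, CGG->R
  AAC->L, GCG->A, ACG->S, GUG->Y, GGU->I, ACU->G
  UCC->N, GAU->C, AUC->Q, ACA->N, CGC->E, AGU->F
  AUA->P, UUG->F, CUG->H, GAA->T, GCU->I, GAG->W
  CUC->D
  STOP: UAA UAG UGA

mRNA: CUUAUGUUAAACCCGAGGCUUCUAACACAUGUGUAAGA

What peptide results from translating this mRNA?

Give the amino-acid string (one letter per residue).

start AUG at pos 3
pos 3: AUG -> R; peptide=R
pos 6: UUA -> K; peptide=RK
pos 9: AAC -> L; peptide=RKL
pos 12: CCG -> T; peptide=RKLT
pos 15: AGG -> R; peptide=RKLTR
pos 18: CUU -> V; peptide=RKLTRV
pos 21: CUA -> M; peptide=RKLTRVM
pos 24: ACA -> N; peptide=RKLTRVMN
pos 27: CAU -> I; peptide=RKLTRVMNI
pos 30: GUG -> Y; peptide=RKLTRVMNIY
pos 33: UAA -> STOP

Answer: RKLTRVMNIY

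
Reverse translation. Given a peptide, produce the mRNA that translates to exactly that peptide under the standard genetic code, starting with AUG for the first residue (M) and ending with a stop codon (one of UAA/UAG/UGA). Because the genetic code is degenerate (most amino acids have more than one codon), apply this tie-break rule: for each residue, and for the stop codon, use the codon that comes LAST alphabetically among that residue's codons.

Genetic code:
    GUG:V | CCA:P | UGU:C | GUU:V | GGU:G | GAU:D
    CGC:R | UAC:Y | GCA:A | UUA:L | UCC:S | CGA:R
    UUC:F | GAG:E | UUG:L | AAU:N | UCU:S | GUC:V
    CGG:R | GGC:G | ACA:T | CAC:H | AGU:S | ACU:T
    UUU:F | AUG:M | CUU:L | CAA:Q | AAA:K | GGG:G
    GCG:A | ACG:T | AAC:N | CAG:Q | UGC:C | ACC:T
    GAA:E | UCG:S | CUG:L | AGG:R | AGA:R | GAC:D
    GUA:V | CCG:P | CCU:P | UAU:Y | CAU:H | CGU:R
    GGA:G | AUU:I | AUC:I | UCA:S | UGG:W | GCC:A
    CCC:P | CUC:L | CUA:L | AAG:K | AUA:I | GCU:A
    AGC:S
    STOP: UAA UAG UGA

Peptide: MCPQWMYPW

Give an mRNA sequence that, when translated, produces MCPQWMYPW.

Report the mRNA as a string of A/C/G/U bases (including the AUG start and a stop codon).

Answer: mRNA: AUGUGUCCUCAGUGGAUGUAUCCUUGGUGA

Derivation:
residue 1: M -> AUG (start codon)
residue 2: C codons sorted = UGC,UGU -> pick last = UGU
residue 3: P codons sorted = CCA,CCC,CCG,CCU -> pick last = CCU
residue 4: Q codons sorted = CAA,CAG -> pick last = CAG
residue 5: W -> UGG (only codon)
residue 6: M -> AUG (only codon)
residue 7: Y codons sorted = UAC,UAU -> pick last = UAU
residue 8: P codons sorted = CCA,CCC,CCG,CCU -> pick last = CCU
residue 9: W -> UGG (only codon)
terminator: stop codons sorted = UAA,UAG,UGA -> pick last = UGA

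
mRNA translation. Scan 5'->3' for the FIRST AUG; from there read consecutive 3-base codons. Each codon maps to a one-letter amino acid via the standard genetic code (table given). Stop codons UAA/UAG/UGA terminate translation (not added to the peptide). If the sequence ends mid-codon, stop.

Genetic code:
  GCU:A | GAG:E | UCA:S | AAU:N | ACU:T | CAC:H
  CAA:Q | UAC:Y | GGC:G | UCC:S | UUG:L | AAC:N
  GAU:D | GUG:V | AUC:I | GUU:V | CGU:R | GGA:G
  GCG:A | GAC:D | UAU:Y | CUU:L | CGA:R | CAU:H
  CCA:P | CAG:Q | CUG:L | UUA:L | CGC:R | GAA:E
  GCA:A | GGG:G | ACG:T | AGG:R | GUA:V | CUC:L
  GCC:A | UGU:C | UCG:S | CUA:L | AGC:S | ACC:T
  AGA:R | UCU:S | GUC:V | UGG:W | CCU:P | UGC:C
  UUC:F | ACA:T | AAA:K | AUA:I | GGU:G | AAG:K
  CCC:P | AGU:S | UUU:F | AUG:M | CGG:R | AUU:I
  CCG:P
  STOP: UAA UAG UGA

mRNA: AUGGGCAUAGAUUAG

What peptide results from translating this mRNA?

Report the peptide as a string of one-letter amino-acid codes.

start AUG at pos 0
pos 0: AUG -> M; peptide=M
pos 3: GGC -> G; peptide=MG
pos 6: AUA -> I; peptide=MGI
pos 9: GAU -> D; peptide=MGID
pos 12: UAG -> STOP

Answer: MGID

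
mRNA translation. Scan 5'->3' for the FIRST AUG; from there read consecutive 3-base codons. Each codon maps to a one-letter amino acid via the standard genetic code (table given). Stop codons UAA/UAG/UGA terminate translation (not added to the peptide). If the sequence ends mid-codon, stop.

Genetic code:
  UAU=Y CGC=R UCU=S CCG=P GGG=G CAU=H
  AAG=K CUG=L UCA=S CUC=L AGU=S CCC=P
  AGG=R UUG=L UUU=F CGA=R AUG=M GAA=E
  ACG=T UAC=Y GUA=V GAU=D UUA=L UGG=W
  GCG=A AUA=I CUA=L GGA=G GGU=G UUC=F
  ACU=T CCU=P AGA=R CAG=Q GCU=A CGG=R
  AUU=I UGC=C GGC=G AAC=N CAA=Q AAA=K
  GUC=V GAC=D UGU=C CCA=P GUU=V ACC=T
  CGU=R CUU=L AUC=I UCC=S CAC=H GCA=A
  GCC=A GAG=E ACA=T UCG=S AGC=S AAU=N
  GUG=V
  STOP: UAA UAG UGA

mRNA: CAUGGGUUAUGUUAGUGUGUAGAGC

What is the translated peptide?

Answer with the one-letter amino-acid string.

start AUG at pos 1
pos 1: AUG -> M; peptide=M
pos 4: GGU -> G; peptide=MG
pos 7: UAU -> Y; peptide=MGY
pos 10: GUU -> V; peptide=MGYV
pos 13: AGU -> S; peptide=MGYVS
pos 16: GUG -> V; peptide=MGYVSV
pos 19: UAG -> STOP

Answer: MGYVSV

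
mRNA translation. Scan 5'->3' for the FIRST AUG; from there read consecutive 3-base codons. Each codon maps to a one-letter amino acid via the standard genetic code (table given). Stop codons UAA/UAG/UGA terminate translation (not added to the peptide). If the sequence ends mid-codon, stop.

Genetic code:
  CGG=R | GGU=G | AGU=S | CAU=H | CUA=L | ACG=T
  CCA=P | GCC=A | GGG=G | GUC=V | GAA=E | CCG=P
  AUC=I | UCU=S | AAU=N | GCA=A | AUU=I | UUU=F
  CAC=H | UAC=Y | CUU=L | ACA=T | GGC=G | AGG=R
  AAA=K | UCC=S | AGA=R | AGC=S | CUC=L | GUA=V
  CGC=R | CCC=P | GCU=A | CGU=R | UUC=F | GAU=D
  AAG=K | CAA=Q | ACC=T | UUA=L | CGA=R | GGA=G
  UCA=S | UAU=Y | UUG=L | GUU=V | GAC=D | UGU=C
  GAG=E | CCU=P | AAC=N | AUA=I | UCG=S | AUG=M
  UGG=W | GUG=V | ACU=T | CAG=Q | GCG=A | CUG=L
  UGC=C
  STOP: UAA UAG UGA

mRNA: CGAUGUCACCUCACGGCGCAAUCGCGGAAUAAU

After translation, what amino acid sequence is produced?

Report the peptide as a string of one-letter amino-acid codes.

start AUG at pos 2
pos 2: AUG -> M; peptide=M
pos 5: UCA -> S; peptide=MS
pos 8: CCU -> P; peptide=MSP
pos 11: CAC -> H; peptide=MSPH
pos 14: GGC -> G; peptide=MSPHG
pos 17: GCA -> A; peptide=MSPHGA
pos 20: AUC -> I; peptide=MSPHGAI
pos 23: GCG -> A; peptide=MSPHGAIA
pos 26: GAA -> E; peptide=MSPHGAIAE
pos 29: UAA -> STOP

Answer: MSPHGAIAE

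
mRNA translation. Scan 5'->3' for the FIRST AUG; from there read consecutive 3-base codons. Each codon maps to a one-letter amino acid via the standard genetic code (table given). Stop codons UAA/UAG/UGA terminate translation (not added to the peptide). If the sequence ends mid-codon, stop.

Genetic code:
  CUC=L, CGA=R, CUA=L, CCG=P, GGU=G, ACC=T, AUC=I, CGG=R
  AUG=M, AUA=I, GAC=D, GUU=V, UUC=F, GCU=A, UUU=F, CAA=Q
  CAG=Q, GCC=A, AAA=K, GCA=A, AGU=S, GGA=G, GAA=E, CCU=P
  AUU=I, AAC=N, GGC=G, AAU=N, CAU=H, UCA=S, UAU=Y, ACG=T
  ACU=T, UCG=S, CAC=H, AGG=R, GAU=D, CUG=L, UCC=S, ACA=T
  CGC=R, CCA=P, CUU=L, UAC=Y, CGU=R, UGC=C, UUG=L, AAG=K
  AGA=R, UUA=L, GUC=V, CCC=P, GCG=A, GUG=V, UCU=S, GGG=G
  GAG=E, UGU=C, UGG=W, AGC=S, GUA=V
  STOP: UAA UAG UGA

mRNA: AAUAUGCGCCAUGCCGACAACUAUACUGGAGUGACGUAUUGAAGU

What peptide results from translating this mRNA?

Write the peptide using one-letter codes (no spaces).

start AUG at pos 3
pos 3: AUG -> M; peptide=M
pos 6: CGC -> R; peptide=MR
pos 9: CAU -> H; peptide=MRH
pos 12: GCC -> A; peptide=MRHA
pos 15: GAC -> D; peptide=MRHAD
pos 18: AAC -> N; peptide=MRHADN
pos 21: UAU -> Y; peptide=MRHADNY
pos 24: ACU -> T; peptide=MRHADNYT
pos 27: GGA -> G; peptide=MRHADNYTG
pos 30: GUG -> V; peptide=MRHADNYTGV
pos 33: ACG -> T; peptide=MRHADNYTGVT
pos 36: UAU -> Y; peptide=MRHADNYTGVTY
pos 39: UGA -> STOP

Answer: MRHADNYTGVTY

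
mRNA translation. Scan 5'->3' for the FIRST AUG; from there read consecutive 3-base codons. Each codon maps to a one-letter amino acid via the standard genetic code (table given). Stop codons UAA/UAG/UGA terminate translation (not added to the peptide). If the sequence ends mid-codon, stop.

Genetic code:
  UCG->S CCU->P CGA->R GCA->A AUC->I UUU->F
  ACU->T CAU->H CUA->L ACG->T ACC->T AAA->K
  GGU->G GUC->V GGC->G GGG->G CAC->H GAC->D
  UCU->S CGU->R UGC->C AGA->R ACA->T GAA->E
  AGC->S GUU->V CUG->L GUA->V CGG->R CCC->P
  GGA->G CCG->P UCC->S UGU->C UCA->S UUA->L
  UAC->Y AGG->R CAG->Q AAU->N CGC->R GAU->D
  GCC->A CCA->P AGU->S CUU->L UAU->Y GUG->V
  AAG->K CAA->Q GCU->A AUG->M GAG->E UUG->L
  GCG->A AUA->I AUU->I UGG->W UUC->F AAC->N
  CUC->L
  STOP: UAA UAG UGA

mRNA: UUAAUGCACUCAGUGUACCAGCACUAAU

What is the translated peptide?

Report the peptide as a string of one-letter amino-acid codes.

start AUG at pos 3
pos 3: AUG -> M; peptide=M
pos 6: CAC -> H; peptide=MH
pos 9: UCA -> S; peptide=MHS
pos 12: GUG -> V; peptide=MHSV
pos 15: UAC -> Y; peptide=MHSVY
pos 18: CAG -> Q; peptide=MHSVYQ
pos 21: CAC -> H; peptide=MHSVYQH
pos 24: UAA -> STOP

Answer: MHSVYQH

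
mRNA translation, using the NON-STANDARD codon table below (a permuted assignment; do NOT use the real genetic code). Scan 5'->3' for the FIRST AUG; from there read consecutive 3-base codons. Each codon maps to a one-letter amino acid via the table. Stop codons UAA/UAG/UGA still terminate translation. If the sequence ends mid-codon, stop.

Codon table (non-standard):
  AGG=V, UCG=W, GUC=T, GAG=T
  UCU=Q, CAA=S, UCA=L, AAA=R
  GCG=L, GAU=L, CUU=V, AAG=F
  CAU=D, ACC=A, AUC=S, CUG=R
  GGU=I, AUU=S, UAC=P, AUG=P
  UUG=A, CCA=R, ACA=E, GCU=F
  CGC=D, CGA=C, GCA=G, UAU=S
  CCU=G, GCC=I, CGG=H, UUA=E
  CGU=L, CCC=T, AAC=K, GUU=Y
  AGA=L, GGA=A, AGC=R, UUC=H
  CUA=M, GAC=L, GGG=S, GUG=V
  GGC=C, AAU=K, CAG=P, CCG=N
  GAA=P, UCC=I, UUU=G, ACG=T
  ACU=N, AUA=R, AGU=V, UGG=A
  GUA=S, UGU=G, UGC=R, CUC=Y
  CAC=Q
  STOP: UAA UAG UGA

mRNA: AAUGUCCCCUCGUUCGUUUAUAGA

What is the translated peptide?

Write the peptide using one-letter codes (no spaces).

start AUG at pos 1
pos 1: AUG -> P; peptide=P
pos 4: UCC -> I; peptide=PI
pos 7: CCU -> G; peptide=PIG
pos 10: CGU -> L; peptide=PIGL
pos 13: UCG -> W; peptide=PIGLW
pos 16: UUU -> G; peptide=PIGLWG
pos 19: AUA -> R; peptide=PIGLWGR
pos 22: only 2 nt remain (<3), stop (end of mRNA)

Answer: PIGLWGR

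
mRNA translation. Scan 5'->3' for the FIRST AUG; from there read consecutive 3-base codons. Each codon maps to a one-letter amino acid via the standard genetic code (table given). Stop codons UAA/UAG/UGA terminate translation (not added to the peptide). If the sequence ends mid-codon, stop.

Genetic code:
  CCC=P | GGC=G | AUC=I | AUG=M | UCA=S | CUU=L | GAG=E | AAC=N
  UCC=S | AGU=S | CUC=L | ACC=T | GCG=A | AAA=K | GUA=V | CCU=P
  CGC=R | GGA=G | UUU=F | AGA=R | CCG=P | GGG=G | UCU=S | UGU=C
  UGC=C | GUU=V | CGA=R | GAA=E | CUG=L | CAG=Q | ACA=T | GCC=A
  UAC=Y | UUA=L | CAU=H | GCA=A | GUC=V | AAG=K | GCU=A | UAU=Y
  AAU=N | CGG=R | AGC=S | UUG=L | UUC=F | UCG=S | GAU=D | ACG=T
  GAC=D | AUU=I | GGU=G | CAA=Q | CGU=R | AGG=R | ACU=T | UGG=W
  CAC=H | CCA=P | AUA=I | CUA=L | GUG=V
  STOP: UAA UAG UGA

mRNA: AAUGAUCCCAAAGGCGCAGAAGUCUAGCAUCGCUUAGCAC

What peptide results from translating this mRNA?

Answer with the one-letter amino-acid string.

Answer: MIPKAQKSSIA

Derivation:
start AUG at pos 1
pos 1: AUG -> M; peptide=M
pos 4: AUC -> I; peptide=MI
pos 7: CCA -> P; peptide=MIP
pos 10: AAG -> K; peptide=MIPK
pos 13: GCG -> A; peptide=MIPKA
pos 16: CAG -> Q; peptide=MIPKAQ
pos 19: AAG -> K; peptide=MIPKAQK
pos 22: UCU -> S; peptide=MIPKAQKS
pos 25: AGC -> S; peptide=MIPKAQKSS
pos 28: AUC -> I; peptide=MIPKAQKSSI
pos 31: GCU -> A; peptide=MIPKAQKSSIA
pos 34: UAG -> STOP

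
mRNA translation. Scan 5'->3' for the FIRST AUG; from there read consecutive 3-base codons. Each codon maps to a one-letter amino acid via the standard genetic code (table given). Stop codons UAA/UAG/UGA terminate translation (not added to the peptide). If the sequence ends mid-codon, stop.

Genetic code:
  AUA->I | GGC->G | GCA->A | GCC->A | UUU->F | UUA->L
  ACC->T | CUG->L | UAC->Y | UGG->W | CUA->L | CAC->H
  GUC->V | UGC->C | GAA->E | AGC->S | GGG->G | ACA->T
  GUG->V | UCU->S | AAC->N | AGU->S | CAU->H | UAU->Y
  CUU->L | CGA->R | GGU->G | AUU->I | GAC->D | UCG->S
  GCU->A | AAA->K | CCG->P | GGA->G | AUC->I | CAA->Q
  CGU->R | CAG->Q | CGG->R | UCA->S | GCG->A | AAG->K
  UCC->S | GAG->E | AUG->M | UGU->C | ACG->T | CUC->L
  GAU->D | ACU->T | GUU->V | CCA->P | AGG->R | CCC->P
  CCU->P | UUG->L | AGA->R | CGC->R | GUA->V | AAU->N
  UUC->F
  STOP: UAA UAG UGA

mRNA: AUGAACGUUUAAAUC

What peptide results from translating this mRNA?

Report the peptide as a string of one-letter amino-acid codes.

Answer: MNV

Derivation:
start AUG at pos 0
pos 0: AUG -> M; peptide=M
pos 3: AAC -> N; peptide=MN
pos 6: GUU -> V; peptide=MNV
pos 9: UAA -> STOP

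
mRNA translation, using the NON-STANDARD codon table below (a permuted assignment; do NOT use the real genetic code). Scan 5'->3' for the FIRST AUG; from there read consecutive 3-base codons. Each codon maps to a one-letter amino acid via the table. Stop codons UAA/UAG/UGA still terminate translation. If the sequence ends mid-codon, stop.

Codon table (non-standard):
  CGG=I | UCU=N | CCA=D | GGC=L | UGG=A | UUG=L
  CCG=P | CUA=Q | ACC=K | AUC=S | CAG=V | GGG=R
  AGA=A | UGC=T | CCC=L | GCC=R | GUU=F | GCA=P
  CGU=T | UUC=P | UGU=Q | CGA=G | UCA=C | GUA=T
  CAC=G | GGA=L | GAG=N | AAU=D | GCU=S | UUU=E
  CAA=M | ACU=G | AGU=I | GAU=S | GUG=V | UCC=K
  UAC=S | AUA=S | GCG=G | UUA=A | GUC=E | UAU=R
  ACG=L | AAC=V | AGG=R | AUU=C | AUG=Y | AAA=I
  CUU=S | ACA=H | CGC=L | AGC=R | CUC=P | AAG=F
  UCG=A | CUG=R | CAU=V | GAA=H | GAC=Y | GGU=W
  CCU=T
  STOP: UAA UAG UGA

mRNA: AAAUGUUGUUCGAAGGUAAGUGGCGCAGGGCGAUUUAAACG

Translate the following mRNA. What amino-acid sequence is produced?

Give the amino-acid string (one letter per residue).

start AUG at pos 2
pos 2: AUG -> Y; peptide=Y
pos 5: UUG -> L; peptide=YL
pos 8: UUC -> P; peptide=YLP
pos 11: GAA -> H; peptide=YLPH
pos 14: GGU -> W; peptide=YLPHW
pos 17: AAG -> F; peptide=YLPHWF
pos 20: UGG -> A; peptide=YLPHWFA
pos 23: CGC -> L; peptide=YLPHWFAL
pos 26: AGG -> R; peptide=YLPHWFALR
pos 29: GCG -> G; peptide=YLPHWFALRG
pos 32: AUU -> C; peptide=YLPHWFALRGC
pos 35: UAA -> STOP

Answer: YLPHWFALRGC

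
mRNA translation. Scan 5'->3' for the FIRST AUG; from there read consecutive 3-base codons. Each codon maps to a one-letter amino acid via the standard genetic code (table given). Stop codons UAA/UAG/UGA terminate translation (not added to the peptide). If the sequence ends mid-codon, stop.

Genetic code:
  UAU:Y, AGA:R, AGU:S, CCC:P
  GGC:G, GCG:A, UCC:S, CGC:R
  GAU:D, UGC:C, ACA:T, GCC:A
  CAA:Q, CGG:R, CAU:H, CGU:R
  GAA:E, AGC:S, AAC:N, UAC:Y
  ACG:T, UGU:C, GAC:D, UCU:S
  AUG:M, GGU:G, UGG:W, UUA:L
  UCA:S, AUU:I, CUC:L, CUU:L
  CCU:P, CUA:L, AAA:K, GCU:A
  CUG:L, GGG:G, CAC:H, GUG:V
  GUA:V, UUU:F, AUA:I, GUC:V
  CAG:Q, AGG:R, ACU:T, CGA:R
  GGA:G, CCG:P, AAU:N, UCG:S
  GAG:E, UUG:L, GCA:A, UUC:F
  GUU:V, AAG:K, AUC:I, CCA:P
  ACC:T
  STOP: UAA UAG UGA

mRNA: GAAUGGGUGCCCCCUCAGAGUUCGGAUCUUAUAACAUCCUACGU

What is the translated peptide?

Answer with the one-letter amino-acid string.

Answer: MGAPSEFGSYNILR

Derivation:
start AUG at pos 2
pos 2: AUG -> M; peptide=M
pos 5: GGU -> G; peptide=MG
pos 8: GCC -> A; peptide=MGA
pos 11: CCC -> P; peptide=MGAP
pos 14: UCA -> S; peptide=MGAPS
pos 17: GAG -> E; peptide=MGAPSE
pos 20: UUC -> F; peptide=MGAPSEF
pos 23: GGA -> G; peptide=MGAPSEFG
pos 26: UCU -> S; peptide=MGAPSEFGS
pos 29: UAU -> Y; peptide=MGAPSEFGSY
pos 32: AAC -> N; peptide=MGAPSEFGSYN
pos 35: AUC -> I; peptide=MGAPSEFGSYNI
pos 38: CUA -> L; peptide=MGAPSEFGSYNIL
pos 41: CGU -> R; peptide=MGAPSEFGSYNILR
pos 44: only 0 nt remain (<3), stop (end of mRNA)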